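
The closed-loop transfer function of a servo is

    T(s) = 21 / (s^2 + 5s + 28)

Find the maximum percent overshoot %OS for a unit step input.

Comparing s^2 + 5s + 28 to s^2 + 2ζωₙs + ωₙ²: ωₙ = √28 ≈ 5.292 rad/s and ζ = 5/(2·√28) ≈ 0.4725.
%OS = 100·exp(−πζ/√(1−ζ²)) = 100·exp(−π·0.4725/√(1−0.4725²)) ≈ 18.6%.

%OS ≈ 18.6%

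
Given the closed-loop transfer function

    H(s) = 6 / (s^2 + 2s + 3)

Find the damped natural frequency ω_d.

Comparing s^2 + 2s + 3 to s^2 + 2ζωₙs + ωₙ²: ωₙ = √3 ≈ 1.732 rad/s and ζ = 2/(2·√3) ≈ 0.5774.
ζωₙ = 2/2 = 1, so ω_d = ωₙ√(1−ζ²) = √(ωₙ² − (ζωₙ)²) = √(3 − 1²) = √2 ≈ 1.414 rad/s.

ω_d ≈ 1.414 rad/s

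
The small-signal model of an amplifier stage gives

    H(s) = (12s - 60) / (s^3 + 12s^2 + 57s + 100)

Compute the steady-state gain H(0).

Set s = 0: H(0) = (-60) / (100) = -3/5.

H(0) = -3/5 ≈ -0.6000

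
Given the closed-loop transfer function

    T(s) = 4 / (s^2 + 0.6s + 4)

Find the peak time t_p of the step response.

t_p ≈ 1.589 s

Comparing s^2 + 0.6s + 4 to s^2 + 2ζωₙs + ωₙ²: ωₙ = 2 rad/s and ζ = 0.6/(2·2) = 0.15.
ζωₙ = 0.6/2 = 0.3, so ω_d = ωₙ√(1−ζ²) = √(ωₙ² − (ζωₙ)²) = √(4 − 0.3²) = √3.91 ≈ 1.977 rad/s.
t_p = π/ω_d = π/1.977 ≈ 1.589 s.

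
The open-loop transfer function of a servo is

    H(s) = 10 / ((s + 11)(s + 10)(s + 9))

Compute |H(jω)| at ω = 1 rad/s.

|H(j1)| ≈ 0.009948

Substitute s = j1: numerator = 10, denominator = 960 + j298.
|H(j1)| = |10| / |960 + j298| = 10 / 1005.2 ≈ 0.009948.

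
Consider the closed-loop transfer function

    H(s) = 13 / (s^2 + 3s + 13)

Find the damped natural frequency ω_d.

ω_d ≈ 3.279 rad/s

Comparing s^2 + 3s + 13 to s^2 + 2ζωₙs + ωₙ²: ωₙ = √13 ≈ 3.606 rad/s and ζ = 3/(2·√13) ≈ 0.4160.
ζωₙ = 3/2 = 1.5, so ω_d = ωₙ√(1−ζ²) = √(ωₙ² − (ζωₙ)²) = √(13 − 1.5²) = √10.75 ≈ 3.279 rad/s.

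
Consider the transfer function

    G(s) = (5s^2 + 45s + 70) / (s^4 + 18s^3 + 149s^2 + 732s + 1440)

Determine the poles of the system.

s = -3 ± 6j, -4, -8

The poles are the roots of the denominator s^4 + 18s^3 + 149s^2 + 732s + 1440 = 0.
Trying s = -4: the polynomial evaluates to 0, so (s + 4) is a factor.
Dividing out leaves s^3 + 14s^2 + 93s + 360 = 0.
This factors further as (s^2 + 6s + 45)(s + 8) = 0.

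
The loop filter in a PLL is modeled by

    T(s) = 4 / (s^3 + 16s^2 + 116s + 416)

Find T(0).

T(0) = 1/104 ≈ 0.009615

Set s = 0: T(0) = (4) / (416) = 1/104.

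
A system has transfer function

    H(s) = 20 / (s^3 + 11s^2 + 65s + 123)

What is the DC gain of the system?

Set s = 0: H(0) = (20) / (123) = 20/123.

H(0) = 20/123 ≈ 0.1626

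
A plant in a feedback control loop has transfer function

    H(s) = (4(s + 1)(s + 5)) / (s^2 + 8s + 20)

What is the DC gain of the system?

H(0) = 1

At s = 0 each factor (s + a) contributes a and each (s^2 + bs + c) contributes c.
H(0) = 4·(1) · (5) / ((20)) = 20/20 = 1.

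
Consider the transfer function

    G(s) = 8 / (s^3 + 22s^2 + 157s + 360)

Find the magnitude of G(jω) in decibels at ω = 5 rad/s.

|G(j5)|_dB ≈ -38.7 dB

Substitute s = j5: numerator = 8, denominator = -190 + j660.
|G(j5)| = |8| / |-190 + j660| = 8 / 686.80 ≈ 0.01165.
In decibels: 20·log₁₀(0.01165) ≈ -38.7 dB.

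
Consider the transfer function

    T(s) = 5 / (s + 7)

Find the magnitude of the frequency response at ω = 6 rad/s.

Substitute s = j6: numerator = 5, denominator = 7 + j6.
|T(j6)| = |5| / |7 + j6| = 5 / 9.2195 ≈ 0.5423.

|T(j6)| ≈ 0.5423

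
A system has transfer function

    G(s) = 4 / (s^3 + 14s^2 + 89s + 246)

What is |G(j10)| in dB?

Substitute s = j10: numerator = 4, denominator = -1154 - j110.
|G(j10)| = |4| / |-1154 - j110| = 4 / 1159.2 ≈ 0.003451.
In decibels: 20·log₁₀(0.003451) ≈ -49.2 dB.

|G(j10)|_dB ≈ -49.2 dB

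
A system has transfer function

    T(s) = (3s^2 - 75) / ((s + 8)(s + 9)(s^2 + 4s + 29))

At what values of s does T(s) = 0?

Set the numerator to zero: 3s^2 - 75 = 0, i.e. 3·(s^2 - 25) = 0.
Factoring: (s + 5)(s - 5) = 0.

s = -5, 5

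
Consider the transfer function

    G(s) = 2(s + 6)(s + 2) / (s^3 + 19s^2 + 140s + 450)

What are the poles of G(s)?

The poles are the roots of the denominator s^3 + 19s^2 + 140s + 450 = 0.
Trying s = -9: the polynomial evaluates to 0, so (s + 9) is a factor.
Dividing out leaves s^2 + 10s + 50 = 0.
The quadratic formula then gives s = -5 ± 5j.

s = -9, -5 + 5j, -5 - 5j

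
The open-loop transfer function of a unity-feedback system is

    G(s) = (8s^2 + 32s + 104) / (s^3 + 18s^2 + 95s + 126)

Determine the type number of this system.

Type 0

The denominator has no factor of s at the origin — no free integrator — so this is a Type 0 system.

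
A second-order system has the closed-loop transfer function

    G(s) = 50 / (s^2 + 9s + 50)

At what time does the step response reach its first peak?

Comparing s^2 + 9s + 50 to s^2 + 2ζωₙs + ωₙ²: ωₙ = √50 ≈ 7.071 rad/s and ζ = 9/(2·√50) ≈ 0.6364.
ζωₙ = 9/2 = 4.5, so ω_d = ωₙ√(1−ζ²) = √(ωₙ² − (ζωₙ)²) = √(50 − 4.5²) = √29.75 ≈ 5.454 rad/s.
t_p = π/ω_d = π/5.454 ≈ 0.5760 s.

t_p ≈ 0.5760 s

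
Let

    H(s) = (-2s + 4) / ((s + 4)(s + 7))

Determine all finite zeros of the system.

Set the numerator to zero: -2s + 4 = 0, i.e. -2·(s - 2) = 0.
So s = 2.

s = 2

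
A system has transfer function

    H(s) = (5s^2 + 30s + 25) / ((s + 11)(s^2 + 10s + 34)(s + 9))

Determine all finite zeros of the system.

Set the numerator to zero: 5s^2 + 30s + 25 = 0, i.e. 5·(s^2 + 6s + 5) = 0.
Factoring: (s + 5)(s + 1) = 0.

s = -5, -1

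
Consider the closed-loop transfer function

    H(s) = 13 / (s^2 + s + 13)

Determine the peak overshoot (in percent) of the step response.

Comparing s^2 + s + 13 to s^2 + 2ζωₙs + ωₙ²: ωₙ = √13 ≈ 3.606 rad/s and ζ = 1/(2·√13) ≈ 0.1387.
%OS = 100·exp(−πζ/√(1−ζ²)) = 100·exp(−π·0.1387/√(1−0.1387²)) ≈ 64.4%.

%OS ≈ 64.4%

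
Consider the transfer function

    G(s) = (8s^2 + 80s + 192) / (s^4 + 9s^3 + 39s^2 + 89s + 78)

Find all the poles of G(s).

The poles are the roots of the denominator s^4 + 9s^3 + 39s^2 + 89s + 78 = 0.
Trying s = -3: the polynomial evaluates to 0, so (s + 3) is a factor.
Dividing out leaves s^3 + 6s^2 + 21s + 26 = 0.
This factors further as (s^2 + 4s + 13)(s + 2) = 0.

s = -2 ± 3j, -3, -2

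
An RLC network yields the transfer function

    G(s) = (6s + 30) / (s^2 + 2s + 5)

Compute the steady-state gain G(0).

Set s = 0: G(0) = (30) / (5) = 6.

G(0) = 6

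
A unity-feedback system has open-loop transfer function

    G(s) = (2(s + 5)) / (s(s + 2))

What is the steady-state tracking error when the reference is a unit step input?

e_ss = 0

G(s) has one pole at the origin.
This is a Type 1 system; for a step input the steady-state error is zero.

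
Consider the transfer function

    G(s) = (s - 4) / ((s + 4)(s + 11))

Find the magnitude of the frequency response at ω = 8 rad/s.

|G(j8)| ≈ 0.07352

Substitute s = j8: numerator = -4 + j8, denominator = -20 + j120.
|G(j8)| = |-4 + j8| / |-20 + j120| = 8.9443 / 121.66 ≈ 0.07352.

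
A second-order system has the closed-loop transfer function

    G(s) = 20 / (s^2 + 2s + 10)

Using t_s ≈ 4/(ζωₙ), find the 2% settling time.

t_s ≈ 4 s

Comparing s^2 + 2s + 10 to s^2 + 2ζωₙs + ωₙ²: ωₙ = √10 ≈ 3.162 rad/s and ζ = 2/(2·√10) ≈ 0.3162.
ζωₙ = 2/2 = 1, so t_s ≈ 4/(ζωₙ) = 4/1 = 4 s.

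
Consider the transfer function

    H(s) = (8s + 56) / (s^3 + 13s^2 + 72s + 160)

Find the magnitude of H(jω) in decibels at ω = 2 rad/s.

|H(j2)|_dB ≈ -9.49 dB

Substitute s = j2: numerator = 56 + j16, denominator = 108 + j136.
|H(j2)| = |56 + j16| / |108 + j136| = 58.241 / 173.67 ≈ 0.3354.
In decibels: 20·log₁₀(0.3354) ≈ -9.49 dB.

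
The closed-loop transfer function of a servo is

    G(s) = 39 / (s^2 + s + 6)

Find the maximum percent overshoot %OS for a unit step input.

%OS ≈ 51.9%

Comparing s^2 + s + 6 to s^2 + 2ζωₙs + ωₙ²: ωₙ = √6 ≈ 2.449 rad/s and ζ = 1/(2·√6) ≈ 0.2041.
%OS = 100·exp(−πζ/√(1−ζ²)) = 100·exp(−π·0.2041/√(1−0.2041²)) ≈ 51.9%.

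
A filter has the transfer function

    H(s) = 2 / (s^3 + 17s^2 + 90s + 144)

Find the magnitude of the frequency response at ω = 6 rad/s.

Substitute s = j6: numerator = 2, denominator = -468 + j324.
|H(j6)| = |2| / |-468 + j324| = 2 / 569.21 ≈ 0.003514.

|H(j6)| ≈ 0.003514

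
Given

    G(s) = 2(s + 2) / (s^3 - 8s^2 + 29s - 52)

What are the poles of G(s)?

s = 2 ± 3j, 4

The poles are the roots of the denominator s^3 - 8s^2 + 29s - 52 = 0.
Trying s = 4: the polynomial evaluates to 0, so (s - 4) is a factor.
Dividing out leaves s^2 - 4s + 13 = 0.
The quadratic formula then gives s = 2 ± 3j.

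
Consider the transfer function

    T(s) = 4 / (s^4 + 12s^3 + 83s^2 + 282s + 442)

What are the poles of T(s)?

The poles are the roots of the denominator s^4 + 12s^3 + 83s^2 + 282s + 442 = 0.
No real roots exist; factor into two real quadratics: (s^2 + 6s + 34)(s^2 + 6s + 13) = 0.
Each quadratic gives a conjugate pair via the quadratic formula.

s = -3 ± 5j, -3 ± 2j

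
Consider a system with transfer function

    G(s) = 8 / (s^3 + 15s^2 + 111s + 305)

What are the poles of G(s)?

s = -5 + 6j, -5 - 6j, -5

The poles are the roots of the denominator s^3 + 15s^2 + 111s + 305 = 0.
Trying s = -5: the polynomial evaluates to 0, so (s + 5) is a factor.
Dividing out leaves s^2 + 10s + 61 = 0.
The quadratic formula then gives s = -5 ± 6j.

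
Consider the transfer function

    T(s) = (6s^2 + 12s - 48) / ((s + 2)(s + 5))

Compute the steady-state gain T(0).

Set s = 0: T(0) = (-48) / (10) = -24/5.

T(0) = -24/5 ≈ -4.800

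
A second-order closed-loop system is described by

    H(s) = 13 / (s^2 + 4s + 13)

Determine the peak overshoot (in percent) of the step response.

%OS ≈ 12.3%

Comparing s^2 + 4s + 13 to s^2 + 2ζωₙs + ωₙ²: ωₙ = √13 ≈ 3.606 rad/s and ζ = 4/(2·√13) ≈ 0.5547.
%OS = 100·exp(−πζ/√(1−ζ²)) = 100·exp(−π·0.5547/√(1−0.5547²)) ≈ 12.3%.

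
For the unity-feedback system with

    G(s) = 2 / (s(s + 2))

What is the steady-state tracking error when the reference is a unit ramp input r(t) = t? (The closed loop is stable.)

G(s) has one pole at the origin.
This is a Type 1 system. Kv = lim_{s→0} s·G(s) = 2/2 = 1.
e_ss = 1/Kv = 1/(1) = 1.

e_ss = 1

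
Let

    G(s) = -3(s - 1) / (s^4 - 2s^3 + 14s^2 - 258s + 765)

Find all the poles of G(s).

s = 4 ± j, -3 ± 6j

The poles are the roots of the denominator s^4 - 2s^3 + 14s^2 - 258s + 765 = 0.
No real roots exist; factor into two real quadratics: (s^2 - 8s + 17)(s^2 + 6s + 45) = 0.
Each quadratic gives a conjugate pair via the quadratic formula.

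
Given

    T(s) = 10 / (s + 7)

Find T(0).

T(0) = 10/7 ≈ 1.429

Set s = 0: T(0) = (10) / (7) = 10/7.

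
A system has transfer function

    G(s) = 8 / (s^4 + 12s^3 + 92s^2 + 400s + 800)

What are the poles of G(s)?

s = -4 ± 2j, -2 ± 6j

The poles are the roots of the denominator s^4 + 12s^3 + 92s^2 + 400s + 800 = 0.
No real roots exist; factor into two real quadratics: (s^2 + 8s + 20)(s^2 + 4s + 40) = 0.
Each quadratic gives a conjugate pair via the quadratic formula.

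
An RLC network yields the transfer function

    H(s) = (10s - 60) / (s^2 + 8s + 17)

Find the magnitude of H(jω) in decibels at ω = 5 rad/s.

|H(j5)|_dB ≈ 5.64 dB

Substitute s = j5: numerator = -60 + j50, denominator = -8 + j40.
|H(j5)| = |-60 + j50| / |-8 + j40| = 78.102 / 40.792 ≈ 1.915.
In decibels: 20·log₁₀(1.915) ≈ 5.64 dB.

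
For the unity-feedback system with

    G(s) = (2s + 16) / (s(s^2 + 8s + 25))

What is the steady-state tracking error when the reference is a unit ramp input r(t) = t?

e_ss = 1.562

G(s) has one pole at the origin.
This is a Type 1 system. Kv = lim_{s→0} s·G(s) = 16/25.
e_ss = 1/Kv = 1/(16/25) = 25/16 ≈ 1.562.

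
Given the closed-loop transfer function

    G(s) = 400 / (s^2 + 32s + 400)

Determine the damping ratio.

Compare the denominator to the standard form s^2 + 2ζωₙs + ωₙ².
ωₙ² = 400, so ωₙ = 20 rad/s.
2ζωₙ = 32, so ζ = 32/(2·20) = 0.8.

ζ = 0.8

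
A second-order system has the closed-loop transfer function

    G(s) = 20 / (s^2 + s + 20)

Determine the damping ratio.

ζ ≈ 0.1118

Compare the denominator to the standard form s^2 + 2ζωₙs + ωₙ².
ωₙ² = 20, so ωₙ = √20 ≈ 4.472 rad/s.
2ζωₙ = 1, so ζ = 1/(2·√20) ≈ 0.1118.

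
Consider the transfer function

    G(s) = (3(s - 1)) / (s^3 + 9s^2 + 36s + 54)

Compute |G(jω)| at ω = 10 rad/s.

|G(j10)| ≈ 0.02842

Substitute s = j10: numerator = -3 + j30, denominator = -846 - j640.
|G(j10)| = |-3 + j30| / |-846 - j640| = 30.150 / 1060.8 ≈ 0.02842.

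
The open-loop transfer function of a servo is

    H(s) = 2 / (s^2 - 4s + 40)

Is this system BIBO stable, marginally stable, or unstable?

unstable

The denominator s^2 - 4s + 40 factors as (s^2 - 4s + 40), giving poles at s = 2 + 6j, 2 - 6j.
Since the pole(s) at s = 2 ± 6j lie in the right half-plane, the system is unstable.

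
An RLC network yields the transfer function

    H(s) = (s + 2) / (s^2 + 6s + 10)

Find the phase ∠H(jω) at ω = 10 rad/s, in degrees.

At s = j10: numerator = 2 + j10, denominator = -90 + j60.
∠H = ∠num − ∠den = 78.690° − (146.31°) = -67.62°.

∠H(j10) ≈ -67.62°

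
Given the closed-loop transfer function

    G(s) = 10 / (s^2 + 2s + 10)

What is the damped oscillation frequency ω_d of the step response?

Comparing s^2 + 2s + 10 to s^2 + 2ζωₙs + ωₙ²: ωₙ = √10 ≈ 3.162 rad/s and ζ = 2/(2·√10) ≈ 0.3162.
ζωₙ = 2/2 = 1, so ω_d = ωₙ√(1−ζ²) = √(ωₙ² − (ζωₙ)²) = √(10 − 1²) = √9 = 3 rad/s.

ω_d = 3 rad/s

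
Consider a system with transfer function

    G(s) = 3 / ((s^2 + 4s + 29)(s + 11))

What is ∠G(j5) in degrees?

∠G(j5) ≈ -103.1°

At s = j5: numerator = 3, denominator = -56 + j240.
∠G = ∠num − ∠den = 0° − (103.13°) = -103.1°.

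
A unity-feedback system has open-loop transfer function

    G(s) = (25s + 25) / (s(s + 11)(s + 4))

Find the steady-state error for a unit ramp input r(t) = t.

G(s) has one pole at the origin.
This is a Type 1 system. Kv = lim_{s→0} s·G(s) = 25/44.
e_ss = 1/Kv = 1/(25/44) = 44/25 ≈ 1.760.

e_ss = 1.760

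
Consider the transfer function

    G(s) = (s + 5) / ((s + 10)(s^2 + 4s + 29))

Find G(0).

G(0) = 1/58 ≈ 0.01724

Set s = 0: G(0) = (5) / (290) = 1/58.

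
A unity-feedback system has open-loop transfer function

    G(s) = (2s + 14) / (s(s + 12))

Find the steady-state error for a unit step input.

G(s) has one pole at the origin.
This is a Type 1 system; for a step input the steady-state error is zero.

e_ss = 0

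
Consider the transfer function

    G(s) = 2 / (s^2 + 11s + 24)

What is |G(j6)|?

Substitute s = j6: numerator = 2, denominator = -12 + j66.
|G(j6)| = |2| / |-12 + j66| = 2 / 67.082 ≈ 0.02981.

|G(j6)| ≈ 0.02981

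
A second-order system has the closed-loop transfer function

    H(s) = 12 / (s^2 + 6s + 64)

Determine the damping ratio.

ζ = 0.375

Compare the denominator to the standard form s^2 + 2ζωₙs + ωₙ².
ωₙ² = 64, so ωₙ = 8 rad/s.
2ζωₙ = 6, so ζ = 6/(2·8) = 0.375.
With ζ = 0.375 the response is underdamped.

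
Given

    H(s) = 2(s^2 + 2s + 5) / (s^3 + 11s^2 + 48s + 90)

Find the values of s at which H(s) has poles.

s = -5, -3 + 3j, -3 - 3j

The poles are the roots of the denominator s^3 + 11s^2 + 48s + 90 = 0.
Trying s = -5: the polynomial evaluates to 0, so (s + 5) is a factor.
Dividing out leaves s^2 + 6s + 18 = 0.
The quadratic formula then gives s = -3 ± 3j.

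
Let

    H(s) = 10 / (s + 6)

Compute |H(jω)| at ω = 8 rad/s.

Substitute s = j8: numerator = 10, denominator = 6 + j8.
|H(j8)| = |10| / |6 + j8| = 10 / 10 = 1.

|H(j8)| = 1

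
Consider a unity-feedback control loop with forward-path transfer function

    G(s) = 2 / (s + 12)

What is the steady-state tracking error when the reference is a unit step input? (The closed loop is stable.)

e_ss = 0.8571

G(s) has no poles at the origin.
This is a Type 0 system. Kp = lim_{s→0} G(s) = 2/12 = 1/6.
e_ss = 1/(1 + Kp) = 1/(1 + 1/6) = 6/7 ≈ 0.8571.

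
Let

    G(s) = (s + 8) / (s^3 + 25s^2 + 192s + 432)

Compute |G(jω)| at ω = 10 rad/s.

|G(j10)| ≈ 0.005658

Substitute s = j10: numerator = 8 + j10, denominator = -2068 + j920.
|G(j10)| = |8 + j10| / |-2068 + j920| = 12.806 / 2263.4 ≈ 0.005658.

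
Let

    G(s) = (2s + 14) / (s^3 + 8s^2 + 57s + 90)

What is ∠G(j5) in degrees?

At s = j5: numerator = 14 + j10, denominator = -110 + j160.
∠G = ∠num − ∠den = 35.538° − (124.51°) = -88.97°.

∠G(j5) ≈ -88.97°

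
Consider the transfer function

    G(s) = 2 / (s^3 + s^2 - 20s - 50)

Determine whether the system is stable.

The denominator s^3 + s^2 - 20s - 50 factors as (s^2 + 6s + 10)(s - 5), giving poles at s = -3 ± j, 5.
Since the pole(s) at s = 5 lie in the right half-plane, the system is unstable.

unstable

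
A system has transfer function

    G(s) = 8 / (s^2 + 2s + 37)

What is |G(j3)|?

Substitute s = j3: numerator = 8, denominator = 28 + j6.
|G(j3)| = |8| / |28 + j6| = 8 / 28.636 ≈ 0.2794.

|G(j3)| ≈ 0.2794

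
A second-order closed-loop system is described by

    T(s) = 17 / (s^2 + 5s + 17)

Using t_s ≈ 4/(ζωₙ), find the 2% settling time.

t_s ≈ 1.600 s

Comparing s^2 + 5s + 17 to s^2 + 2ζωₙs + ωₙ²: ωₙ = √17 ≈ 4.123 rad/s and ζ = 5/(2·√17) ≈ 0.6063.
ζωₙ = 5/2 = 2.5, so t_s ≈ 4/(ζωₙ) = 4/2.5 = 1.600 s.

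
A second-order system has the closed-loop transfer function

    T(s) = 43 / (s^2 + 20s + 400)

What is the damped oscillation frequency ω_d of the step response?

Comparing s^2 + 20s + 400 to s^2 + 2ζωₙs + ωₙ²: ωₙ = 20 rad/s and ζ = 20/(2·20) = 0.5.
ζωₙ = 20/2 = 10, so ω_d = ωₙ√(1−ζ²) = √(ωₙ² − (ζωₙ)²) = √(400 − 10²) = √300 ≈ 17.32 rad/s.

ω_d ≈ 17.32 rad/s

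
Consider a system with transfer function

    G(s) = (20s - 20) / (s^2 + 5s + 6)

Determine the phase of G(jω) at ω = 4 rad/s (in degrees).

At s = j4: numerator = -20 + j80, denominator = -10 + j20.
∠G = ∠num − ∠den = 104.04° − (116.57°) = -12.53°.

∠G(j4) ≈ -12.53°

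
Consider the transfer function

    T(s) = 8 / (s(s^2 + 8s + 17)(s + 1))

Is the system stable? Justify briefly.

The poles can be read from the denominator factors: s = 0, -4 + j, -4 - j, -1.
Since the simple pole(s) at s = 0 lie on the jω-axis with none in the right half-plane, the system is marginally stable.

marginally stable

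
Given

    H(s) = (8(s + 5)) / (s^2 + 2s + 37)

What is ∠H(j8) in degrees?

At s = j8: numerator = 40 + j64, denominator = -27 + j16.
∠H = ∠num − ∠den = 57.995° − (149.35°) = -91.35°.

∠H(j8) ≈ -91.35°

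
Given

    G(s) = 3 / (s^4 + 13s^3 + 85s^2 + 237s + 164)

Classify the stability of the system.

The denominator s^4 + 13s^3 + 85s^2 + 237s + 164 factors as (s + 4)(s + 1)(s^2 + 8s + 41), giving poles at s = -4, -1, -4 ± 5j.
Since all poles lie strictly in the left half-plane, the system is stable.

stable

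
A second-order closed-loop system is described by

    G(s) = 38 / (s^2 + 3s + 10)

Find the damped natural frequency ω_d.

Comparing s^2 + 3s + 10 to s^2 + 2ζωₙs + ωₙ²: ωₙ = √10 ≈ 3.162 rad/s and ζ = 3/(2·√10) ≈ 0.4743.
ζωₙ = 3/2 = 1.5, so ω_d = ωₙ√(1−ζ²) = √(ωₙ² − (ζωₙ)²) = √(10 − 1.5²) = √7.75 ≈ 2.784 rad/s.

ω_d ≈ 2.784 rad/s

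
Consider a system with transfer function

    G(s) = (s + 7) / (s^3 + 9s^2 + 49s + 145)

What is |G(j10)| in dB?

Substitute s = j10: numerator = 7 + j10, denominator = -755 - j510.
|G(j10)| = |7 + j10| / |-755 - j510| = 12.207 / 911.11 ≈ 0.01340.
In decibels: 20·log₁₀(0.01340) ≈ -37.5 dB.

|G(j10)|_dB ≈ -37.5 dB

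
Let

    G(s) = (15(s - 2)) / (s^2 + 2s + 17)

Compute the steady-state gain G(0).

At s = 0 each factor (s + a) contributes a and each (s^2 + bs + c) contributes c.
G(0) = 15·(-2) / ((17)) = -30/17 = -30/17.

G(0) = -30/17 ≈ -1.765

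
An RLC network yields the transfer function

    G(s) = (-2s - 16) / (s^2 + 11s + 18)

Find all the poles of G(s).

s = -2, -9

The poles are the roots of the denominator s^2 + 11s + 18 = 0.
Factoring: (s + 2)(s + 9) = 0, so s = -2 and s = -9.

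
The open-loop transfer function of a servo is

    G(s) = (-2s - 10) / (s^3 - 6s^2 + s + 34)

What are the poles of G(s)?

The poles are the roots of the denominator s^3 - 6s^2 + s + 34 = 0.
Trying s = -2: the polynomial evaluates to 0, so (s + 2) is a factor.
Dividing out leaves s^2 - 8s + 17 = 0.
The quadratic formula then gives s = 4 ± 1j.

s = 4 ± j, -2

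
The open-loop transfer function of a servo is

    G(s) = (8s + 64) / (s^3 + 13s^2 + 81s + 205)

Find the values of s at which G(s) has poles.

s = -5, -4 ± 5j

The poles are the roots of the denominator s^3 + 13s^2 + 81s + 205 = 0.
Trying s = -5: the polynomial evaluates to 0, so (s + 5) is a factor.
Dividing out leaves s^2 + 8s + 41 = 0.
The quadratic formula then gives s = -4 ± 5j.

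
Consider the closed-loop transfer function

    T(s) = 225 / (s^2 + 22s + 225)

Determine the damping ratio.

Compare the denominator to the standard form s^2 + 2ζωₙs + ωₙ².
ωₙ² = 225, so ωₙ = 15 rad/s.
2ζωₙ = 22, so ζ = 22/(2·15) ≈ 0.7333.

ζ ≈ 0.7333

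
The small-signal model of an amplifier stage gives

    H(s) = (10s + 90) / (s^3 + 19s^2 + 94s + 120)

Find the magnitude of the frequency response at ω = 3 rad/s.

Substitute s = j3: numerator = 90 + j30, denominator = -51 + j255.
|H(j3)| = |90 + j30| / |-51 + j255| = 94.868 / 260.05 ≈ 0.3648.

|H(j3)| ≈ 0.3648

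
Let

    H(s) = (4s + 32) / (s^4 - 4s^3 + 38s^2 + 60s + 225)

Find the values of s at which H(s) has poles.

s = 3 ± 6j, -1 ± 2j

The poles are the roots of the denominator s^4 - 4s^3 + 38s^2 + 60s + 225 = 0.
No real roots exist; factor into two real quadratics: (s^2 - 6s + 45)(s^2 + 2s + 5) = 0.
Each quadratic gives a conjugate pair via the quadratic formula.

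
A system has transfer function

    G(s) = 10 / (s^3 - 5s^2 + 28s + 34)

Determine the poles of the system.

s = 3 + 5j, 3 - 5j, -1

The poles are the roots of the denominator s^3 - 5s^2 + 28s + 34 = 0.
Trying s = -1: the polynomial evaluates to 0, so (s + 1) is a factor.
Dividing out leaves s^2 - 6s + 34 = 0.
The quadratic formula then gives s = 3 ± 5j.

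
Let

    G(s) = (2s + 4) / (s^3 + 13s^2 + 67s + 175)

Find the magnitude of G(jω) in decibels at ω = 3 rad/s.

Substitute s = j3: numerator = 4 + j6, denominator = 58 + j174.
|G(j3)| = |4 + j6| / |58 + j174| = 7.2111 / 183.41 ≈ 0.03932.
In decibels: 20·log₁₀(0.03932) ≈ -28.1 dB.

|G(j3)|_dB ≈ -28.1 dB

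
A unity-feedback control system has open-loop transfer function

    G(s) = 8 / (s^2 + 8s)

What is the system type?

Factor s from the denominator: s^2 + 8s = s·(s + 8).
There is 1 pole at the origin, so the system is Type 1.

Type 1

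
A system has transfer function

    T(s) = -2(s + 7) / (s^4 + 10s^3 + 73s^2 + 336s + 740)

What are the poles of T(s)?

s = -4 + 2j, -4 - 2j, -1 + 6j, -1 - 6j

The poles are the roots of the denominator s^4 + 10s^3 + 73s^2 + 336s + 740 = 0.
No real roots exist; factor into two real quadratics: (s^2 + 8s + 20)(s^2 + 2s + 37) = 0.
Each quadratic gives a conjugate pair via the quadratic formula.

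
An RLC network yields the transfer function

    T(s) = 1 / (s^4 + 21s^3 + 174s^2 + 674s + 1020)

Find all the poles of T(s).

s = -5 ± 3j, -5, -6

The poles are the roots of the denominator s^4 + 21s^3 + 174s^2 + 674s + 1020 = 0.
Trying s = -5: the polynomial evaluates to 0, so (s + 5) is a factor.
Dividing out leaves s^3 + 16s^2 + 94s + 204 = 0.
This factors further as (s^2 + 10s + 34)(s + 6) = 0.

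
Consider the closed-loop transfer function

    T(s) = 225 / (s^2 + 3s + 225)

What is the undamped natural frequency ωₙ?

Compare the denominator to the standard form s^2 + 2ζωₙs + ωₙ².
ωₙ² = 225, so ωₙ = 15 rad/s.

ωₙ = 15 rad/s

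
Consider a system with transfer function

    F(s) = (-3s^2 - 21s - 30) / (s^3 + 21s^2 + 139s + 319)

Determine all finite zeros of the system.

s = -2, -5

Set the numerator to zero: -3s^2 - 21s - 30 = 0, i.e. -3·(s^2 + 7s + 10) = 0.
Factoring: (s + 2)(s + 5) = 0.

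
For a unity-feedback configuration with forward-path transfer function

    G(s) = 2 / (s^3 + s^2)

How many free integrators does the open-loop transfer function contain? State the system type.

Type 2

The denominator has 2 factors of s at the origin (free integrators), so this is a Type 2 system.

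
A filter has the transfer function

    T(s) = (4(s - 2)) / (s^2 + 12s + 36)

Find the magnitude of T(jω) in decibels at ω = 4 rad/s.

Substitute s = j4: numerator = -8 + j16, denominator = 20 + j48.
|T(j4)| = |-8 + j16| / |20 + j48| = 17.889 / 52 ≈ 0.3440.
In decibels: 20·log₁₀(0.3440) ≈ -9.27 dB.

|T(j4)|_dB ≈ -9.27 dB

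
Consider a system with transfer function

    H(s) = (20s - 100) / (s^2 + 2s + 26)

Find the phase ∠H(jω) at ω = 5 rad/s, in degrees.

At s = j5: numerator = -100 + j100, denominator = 1 + j10.
∠H = ∠num − ∠den = 135° − (84.289°) = 50.71°.

∠H(j5) ≈ 50.71°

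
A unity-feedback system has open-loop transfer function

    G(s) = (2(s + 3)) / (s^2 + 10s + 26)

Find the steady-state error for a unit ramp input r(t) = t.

G(s) has no poles at the origin.
This is a Type 0 system; Kv = lim_{s→0} s·G(s) = 0, so the steady-state error for a ramp input is infinite.

e_ss = ∞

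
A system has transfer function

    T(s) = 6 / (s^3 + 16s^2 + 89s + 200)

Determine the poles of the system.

s = -4 + 3j, -4 - 3j, -8

The poles are the roots of the denominator s^3 + 16s^2 + 89s + 200 = 0.
Trying s = -8: the polynomial evaluates to 0, so (s + 8) is a factor.
Dividing out leaves s^2 + 8s + 25 = 0.
The quadratic formula then gives s = -4 ± 3j.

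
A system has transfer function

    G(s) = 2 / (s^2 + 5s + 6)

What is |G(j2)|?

Substitute s = j2: numerator = 2, denominator = 2 + j10.
|G(j2)| = |2| / |2 + j10| = 2 / 10.198 ≈ 0.1961.

|G(j2)| ≈ 0.1961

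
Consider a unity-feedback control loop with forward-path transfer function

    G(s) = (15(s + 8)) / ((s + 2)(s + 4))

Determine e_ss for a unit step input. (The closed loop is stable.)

G(s) has no poles at the origin.
This is a Type 0 system. Kp = lim_{s→0} G(s) = 120/8 = 15.
e_ss = 1/(1 + Kp) = 1/(1 + 15) = 1/16 ≈ 0.06250.

e_ss = 0.06250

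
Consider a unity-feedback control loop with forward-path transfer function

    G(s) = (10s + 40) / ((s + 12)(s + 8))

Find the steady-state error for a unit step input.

G(s) has no poles at the origin.
This is a Type 0 system. Kp = lim_{s→0} G(s) = 40/96 = 5/12.
e_ss = 1/(1 + Kp) = 1/(1 + 5/12) = 12/17 ≈ 0.7059.

e_ss = 0.7059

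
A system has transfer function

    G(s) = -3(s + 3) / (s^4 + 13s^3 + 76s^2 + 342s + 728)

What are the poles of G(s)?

s = -1 + 5j, -1 - 5j, -4, -7

The poles are the roots of the denominator s^4 + 13s^3 + 76s^2 + 342s + 728 = 0.
Trying s = -4: the polynomial evaluates to 0, so (s + 4) is a factor.
Dividing out leaves s^3 + 9s^2 + 40s + 182 = 0.
This factors further as (s^2 + 2s + 26)(s + 7) = 0.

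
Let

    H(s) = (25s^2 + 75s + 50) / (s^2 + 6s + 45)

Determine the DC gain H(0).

Set s = 0: H(0) = (50) / (45) = 10/9.

H(0) = 10/9 ≈ 1.111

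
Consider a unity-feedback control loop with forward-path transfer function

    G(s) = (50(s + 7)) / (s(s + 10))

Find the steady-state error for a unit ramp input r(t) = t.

G(s) has one pole at the origin.
This is a Type 1 system. Kv = lim_{s→0} s·G(s) = 350/10 = 35.
e_ss = 1/Kv = 1/(35) = 1/35 ≈ 0.02857.

e_ss = 0.02857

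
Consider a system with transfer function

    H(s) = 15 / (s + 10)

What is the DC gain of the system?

H(0) = 3/2 ≈ 1.500

Set s = 0: H(0) = (15) / (10) = 3/2.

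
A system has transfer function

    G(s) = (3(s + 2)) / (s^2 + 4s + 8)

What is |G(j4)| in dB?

|G(j4)|_dB ≈ -2.50 dB

Substitute s = j4: numerator = 6 + j12, denominator = -8 + j16.
|G(j4)| = |6 + j12| / |-8 + j16| = 13.416 / 17.889 = 0.7500.
In decibels: 20·log₁₀(0.7500) ≈ -2.50 dB.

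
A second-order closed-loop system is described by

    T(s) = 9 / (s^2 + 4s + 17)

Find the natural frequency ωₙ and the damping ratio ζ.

ωₙ ≈ 4.123 rad/s, ζ ≈ 0.4851

Compare the denominator to the standard form s^2 + 2ζωₙs + ωₙ².
ωₙ² = 17, so ωₙ = √17 ≈ 4.123 rad/s.
2ζωₙ = 4, so ζ = 4/(2·√17) ≈ 0.4851.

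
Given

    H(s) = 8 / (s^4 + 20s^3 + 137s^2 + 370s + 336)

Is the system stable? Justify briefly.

The denominator s^4 + 20s^3 + 137s^2 + 370s + 336 factors as (s + 3)(s + 7)(s + 2)(s + 8), giving poles at s = -3, -7, -2, -8.
Since all poles lie strictly in the left half-plane, the system is stable.

stable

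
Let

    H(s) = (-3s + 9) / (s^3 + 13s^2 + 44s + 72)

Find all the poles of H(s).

s = -2 + 2j, -2 - 2j, -9

The poles are the roots of the denominator s^3 + 13s^2 + 44s + 72 = 0.
Trying s = -9: the polynomial evaluates to 0, so (s + 9) is a factor.
Dividing out leaves s^2 + 4s + 8 = 0.
The quadratic formula then gives s = -2 ± 2j.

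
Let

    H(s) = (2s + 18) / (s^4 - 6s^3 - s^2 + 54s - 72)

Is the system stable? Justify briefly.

unstable

The denominator s^4 - 6s^3 - s^2 + 54s - 72 factors as (s - 2)(s + 3)(s - 3)(s - 4), giving poles at s = 2, -3, 3, 4.
Since the pole(s) at s = 2, 3, 4 lie in the right half-plane, the system is unstable.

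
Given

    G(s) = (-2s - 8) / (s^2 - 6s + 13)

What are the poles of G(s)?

s = 3 ± 2j

The poles are the roots of the denominator s^2 - 6s + 13 = 0.
Using the quadratic formula: s = (6 ± √(-16))/2 = 3 ± 2j.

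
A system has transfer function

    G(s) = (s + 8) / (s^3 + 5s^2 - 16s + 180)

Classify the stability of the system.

The denominator s^3 + 5s^2 - 16s + 180 factors as (s + 9)(s^2 - 4s + 20), giving poles at s = -9, 2 + 4j, 2 - 4j.
Since the pole(s) at s = 2 + 4j, 2 - 4j lie in the right half-plane, the system is unstable.

unstable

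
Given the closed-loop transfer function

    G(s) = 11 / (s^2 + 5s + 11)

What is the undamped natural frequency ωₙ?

ωₙ ≈ 3.317 rad/s

Compare the denominator to the standard form s^2 + 2ζωₙs + ωₙ².
ωₙ² = 11, so ωₙ = √11 ≈ 3.317 rad/s.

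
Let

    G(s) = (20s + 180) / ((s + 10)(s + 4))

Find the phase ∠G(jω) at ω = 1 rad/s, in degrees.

∠G(j1) ≈ -13.41°

At s = j1: numerator = 180 + j20, denominator = 39 + j14.
∠G = ∠num − ∠den = 6.3402° − (19.747°) = -13.41°.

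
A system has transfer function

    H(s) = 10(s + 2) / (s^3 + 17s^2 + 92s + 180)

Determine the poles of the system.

s = -9, -4 + 2j, -4 - 2j

The poles are the roots of the denominator s^3 + 17s^2 + 92s + 180 = 0.
Trying s = -9: the polynomial evaluates to 0, so (s + 9) is a factor.
Dividing out leaves s^2 + 8s + 20 = 0.
The quadratic formula then gives s = -4 ± 2j.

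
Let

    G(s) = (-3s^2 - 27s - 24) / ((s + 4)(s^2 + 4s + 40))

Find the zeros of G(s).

s = -8, -1

Set the numerator to zero: -3s^2 - 27s - 24 = 0, i.e. -3·(s^2 + 9s + 8) = 0.
Factoring: (s + 8)(s + 1) = 0.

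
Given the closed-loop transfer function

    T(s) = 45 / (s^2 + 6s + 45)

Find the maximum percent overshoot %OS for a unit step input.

Comparing s^2 + 6s + 45 to s^2 + 2ζωₙs + ωₙ²: ωₙ = √45 ≈ 6.708 rad/s and ζ = 6/(2·√45) ≈ 0.4472.
%OS = 100·exp(−πζ/√(1−ζ²)) = 100·exp(−π·0.4472/√(1−0.4472²)) ≈ 20.8%.

%OS ≈ 20.8%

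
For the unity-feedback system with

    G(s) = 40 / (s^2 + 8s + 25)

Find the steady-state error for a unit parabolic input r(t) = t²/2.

G(s) has no poles at the origin.
This is a Type 0 system; Ka = lim_{s→0} s^2·G(s) = 0, so the steady-state error for a parabola input is infinite.

e_ss = ∞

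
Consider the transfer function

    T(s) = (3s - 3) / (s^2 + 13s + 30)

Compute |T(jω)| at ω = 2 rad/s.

|T(j2)| ≈ 0.1824

Substitute s = j2: numerator = -3 + j6, denominator = 26 + j26.
|T(j2)| = |-3 + j6| / |26 + j26| = 6.7082 / 36.770 ≈ 0.1824.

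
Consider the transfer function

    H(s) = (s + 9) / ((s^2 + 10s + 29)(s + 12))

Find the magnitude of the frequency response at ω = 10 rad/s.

|H(j10)| ≈ 0.007023

Substitute s = j10: numerator = 9 + j10, denominator = -1852 + j490.
|H(j10)| = |9 + j10| / |-1852 + j490| = 13.454 / 1915.7 ≈ 0.007023.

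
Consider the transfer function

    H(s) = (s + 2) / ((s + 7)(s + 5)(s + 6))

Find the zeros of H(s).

Set the numerator to zero: s + 2 = 0.
So s = -2.

s = -2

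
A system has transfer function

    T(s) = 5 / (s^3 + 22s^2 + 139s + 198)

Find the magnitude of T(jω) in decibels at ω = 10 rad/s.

|T(j10)|_dB ≈ -52.2 dB

Substitute s = j10: numerator = 5, denominator = -2002 + j390.
|T(j10)| = |5| / |-2002 + j390| = 5 / 2039.6 ≈ 0.002451.
In decibels: 20·log₁₀(0.002451) ≈ -52.2 dB.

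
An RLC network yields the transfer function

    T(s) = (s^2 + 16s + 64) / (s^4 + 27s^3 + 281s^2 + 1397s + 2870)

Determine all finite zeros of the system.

s = -8, -8

Set the numerator to zero: s^2 + 16s + 64 = 0.
Factoring: (s + 8)^2 = 0.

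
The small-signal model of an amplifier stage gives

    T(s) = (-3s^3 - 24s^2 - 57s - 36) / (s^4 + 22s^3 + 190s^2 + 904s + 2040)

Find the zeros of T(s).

s = -4, -3, -1

Set the numerator to zero: -3s^3 - 24s^2 - 57s - 36 = 0, i.e. -3·(s^3 + 8s^2 + 19s + 12) = 0.
Factoring: (s + 4)(s + 3)(s + 1) = 0.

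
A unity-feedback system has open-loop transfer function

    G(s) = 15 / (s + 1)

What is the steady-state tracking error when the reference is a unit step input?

G(s) has no poles at the origin.
This is a Type 0 system. Kp = lim_{s→0} G(s) = 15/1.
e_ss = 1/(1 + Kp) = 1/(1 + 15) = 1/16 ≈ 0.06250.

e_ss = 0.06250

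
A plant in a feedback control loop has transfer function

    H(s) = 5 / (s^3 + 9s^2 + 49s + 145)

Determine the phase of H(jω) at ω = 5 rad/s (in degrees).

∠H(j5) ≈ -123.7°

At s = j5: numerator = 5, denominator = -80 + j120.
∠H = ∠num − ∠den = 0° − (123.69°) = -123.7°.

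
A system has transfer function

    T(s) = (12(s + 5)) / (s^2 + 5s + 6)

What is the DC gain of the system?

Set s = 0: T(0) = (60) / (6) = 10.

T(0) = 10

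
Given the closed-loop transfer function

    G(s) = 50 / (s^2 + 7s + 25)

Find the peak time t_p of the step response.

t_p ≈ 0.8798 s

Comparing s^2 + 7s + 25 to s^2 + 2ζωₙs + ωₙ²: ωₙ = 5 rad/s and ζ = 7/(2·5) = 0.7.
ζωₙ = 7/2 = 3.5, so ω_d = ωₙ√(1−ζ²) = √(ωₙ² − (ζωₙ)²) = √(25 − 3.5²) = √12.75 ≈ 3.571 rad/s.
t_p = π/ω_d = π/3.571 ≈ 0.8798 s.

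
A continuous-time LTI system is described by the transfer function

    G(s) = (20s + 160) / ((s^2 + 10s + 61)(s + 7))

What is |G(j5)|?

|G(j5)| ≈ 0.3560

Substitute s = j5: numerator = 160 + j100, denominator = 2 + j530.
|G(j5)| = |160 + j100| / |2 + j530| = 188.68 / 530.00 ≈ 0.3560.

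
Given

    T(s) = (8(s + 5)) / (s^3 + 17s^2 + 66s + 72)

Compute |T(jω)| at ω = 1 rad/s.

Substitute s = j1: numerator = 40 + j8, denominator = 55 + j65.
|T(j1)| = |40 + j8| / |55 + j65| = 40.792 / 85.147 ≈ 0.4791.

|T(j1)| ≈ 0.4791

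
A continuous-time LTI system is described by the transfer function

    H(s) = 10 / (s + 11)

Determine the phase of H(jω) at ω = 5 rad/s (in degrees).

At s = j5: numerator = 10, denominator = 11 + j5.
∠H = ∠num − ∠den = 0° − (24.444°) = -24.44°.

∠H(j5) ≈ -24.44°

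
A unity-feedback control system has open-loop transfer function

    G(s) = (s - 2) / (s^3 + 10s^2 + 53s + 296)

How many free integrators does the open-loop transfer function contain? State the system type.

The denominator has no factor of s at the origin — no free integrator — so this is a Type 0 system.

Type 0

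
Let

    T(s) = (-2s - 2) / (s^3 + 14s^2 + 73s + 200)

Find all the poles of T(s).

The poles are the roots of the denominator s^3 + 14s^2 + 73s + 200 = 0.
Trying s = -8: the polynomial evaluates to 0, so (s + 8) is a factor.
Dividing out leaves s^2 + 6s + 25 = 0.
The quadratic formula then gives s = -3 ± 4j.

s = -3 ± 4j, -8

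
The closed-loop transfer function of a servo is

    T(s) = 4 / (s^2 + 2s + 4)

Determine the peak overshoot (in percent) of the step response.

%OS ≈ 16.3%

Comparing s^2 + 2s + 4 to s^2 + 2ζωₙs + ωₙ²: ωₙ = 2 rad/s and ζ = 2/(2·2) = 0.5.
%OS = 100·exp(−πζ/√(1−ζ²)) = 100·exp(−π·0.5/√(1−0.5²)) ≈ 16.3%.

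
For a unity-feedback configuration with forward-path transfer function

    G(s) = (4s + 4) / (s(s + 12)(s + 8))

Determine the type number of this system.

Type 1

The denominator has 1 factor of s at the origin (free integrator), so this is a Type 1 system.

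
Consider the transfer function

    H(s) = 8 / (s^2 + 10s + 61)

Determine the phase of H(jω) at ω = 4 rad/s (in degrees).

∠H(j4) ≈ -41.63°

At s = j4: numerator = 8, denominator = 45 + j40.
∠H = ∠num − ∠den = 0° − (41.634°) = -41.63°.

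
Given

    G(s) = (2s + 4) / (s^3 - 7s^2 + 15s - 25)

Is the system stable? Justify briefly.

unstable

The denominator s^3 - 7s^2 + 15s - 25 factors as (s - 5)(s^2 - 2s + 5), giving poles at s = 5, 1 + 2j, 1 - 2j.
Since the pole(s) at s = 5, 1 + 2j, 1 - 2j lie in the right half-plane, the system is unstable.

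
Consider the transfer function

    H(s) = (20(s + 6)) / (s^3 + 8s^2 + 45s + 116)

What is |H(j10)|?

|H(j10)| ≈ 0.2657

Substitute s = j10: numerator = 120 + j200, denominator = -684 - j550.
|H(j10)| = |120 + j200| / |-684 - j550| = 233.24 / 877.70 ≈ 0.2657.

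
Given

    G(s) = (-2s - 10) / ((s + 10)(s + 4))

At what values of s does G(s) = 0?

s = -5

Set the numerator to zero: -2s - 10 = 0, i.e. -2·(s + 5) = 0.
So s = -5.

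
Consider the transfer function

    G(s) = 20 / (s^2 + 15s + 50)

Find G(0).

Set s = 0: G(0) = (20) / (50) = 2/5.

G(0) = 2/5 ≈ 0.4000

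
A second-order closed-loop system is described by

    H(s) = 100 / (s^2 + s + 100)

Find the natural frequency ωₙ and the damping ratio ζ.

Compare the denominator to the standard form s^2 + 2ζωₙs + ωₙ².
ωₙ² = 100, so ωₙ = 10 rad/s.
2ζωₙ = 1, so ζ = 1/(2·10) = 0.05.

ωₙ = 10 rad/s, ζ = 0.05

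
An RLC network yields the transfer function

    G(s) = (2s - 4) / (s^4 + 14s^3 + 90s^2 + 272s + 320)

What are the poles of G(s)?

The poles are the roots of the denominator s^4 + 14s^3 + 90s^2 + 272s + 320 = 0.
No real roots exist; factor into two real quadratics: (s^2 + 8s + 32)(s^2 + 6s + 10) = 0.
Each quadratic gives a conjugate pair via the quadratic formula.

s = -4 ± 4j, -3 ± j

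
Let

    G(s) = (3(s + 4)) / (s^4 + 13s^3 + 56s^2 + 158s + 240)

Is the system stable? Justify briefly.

The denominator s^4 + 13s^3 + 56s^2 + 158s + 240 factors as (s + 8)(s^2 + 2s + 10)(s + 3), giving poles at s = -8, -1 ± 3j, -3.
Since all poles lie strictly in the left half-plane, the system is stable.

stable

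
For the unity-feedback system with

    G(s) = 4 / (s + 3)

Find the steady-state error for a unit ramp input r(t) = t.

G(s) has no poles at the origin.
This is a Type 0 system; Kv = lim_{s→0} s·G(s) = 0, so the steady-state error for a ramp input is infinite.

e_ss = ∞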